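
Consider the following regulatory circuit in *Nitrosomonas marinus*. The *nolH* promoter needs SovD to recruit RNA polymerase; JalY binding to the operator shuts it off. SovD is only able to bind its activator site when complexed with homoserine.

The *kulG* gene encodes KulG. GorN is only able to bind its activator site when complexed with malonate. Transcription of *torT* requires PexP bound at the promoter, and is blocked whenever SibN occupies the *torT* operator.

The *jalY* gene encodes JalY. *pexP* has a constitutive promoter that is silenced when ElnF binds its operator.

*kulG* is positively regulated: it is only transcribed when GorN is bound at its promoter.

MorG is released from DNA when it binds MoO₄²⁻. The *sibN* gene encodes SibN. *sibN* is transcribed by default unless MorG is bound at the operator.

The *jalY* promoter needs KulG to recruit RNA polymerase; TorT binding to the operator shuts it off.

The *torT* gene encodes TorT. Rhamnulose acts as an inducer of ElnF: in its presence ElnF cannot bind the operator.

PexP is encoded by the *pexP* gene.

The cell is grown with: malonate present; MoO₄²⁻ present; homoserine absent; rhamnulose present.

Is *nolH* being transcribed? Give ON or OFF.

Malonate is present, so GorN is active.
No repressor is bound and GorN is active, so *kulG* is transcribed.
So KulG is produced and active.
MoO₄²⁻ is present, so MorG is inactive.
With no repressor bound, *sibN* is transcribed.
So SibN is produced and active.
Rhamnulose is present, so ElnF is inactive.
With no repressor bound, *pexP* is transcribed.
So PexP is produced and active.
With repressor SibN bound, *torT* is not transcribed.
So TorT is not produced.
No repressor is bound and KulG is active, so *jalY* is transcribed.
So JalY is produced and active.
Homoserine is absent, so SovD is inactive.
With repressor JalY bound, *nolH* is not transcribed.

OFF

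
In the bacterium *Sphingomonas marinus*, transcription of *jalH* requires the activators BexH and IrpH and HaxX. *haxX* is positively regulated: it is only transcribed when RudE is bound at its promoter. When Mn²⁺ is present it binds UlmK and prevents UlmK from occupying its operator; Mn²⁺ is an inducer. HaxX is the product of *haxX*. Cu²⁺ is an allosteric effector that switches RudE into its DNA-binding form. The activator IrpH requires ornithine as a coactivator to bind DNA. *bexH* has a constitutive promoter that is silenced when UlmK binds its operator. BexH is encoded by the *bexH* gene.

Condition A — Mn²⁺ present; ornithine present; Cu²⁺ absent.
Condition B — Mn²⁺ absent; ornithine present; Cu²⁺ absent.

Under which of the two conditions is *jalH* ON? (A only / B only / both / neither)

neither

Condition A:
Mn²⁺ is present, so UlmK is inactive.
With no repressor bound, *bexH* is transcribed.
So BexH is produced and active.
Ornithine is present, so IrpH is active.
Cu²⁺ is absent, so RudE is inactive.
Required activator RudE is absent, so *haxX* is not transcribed.
So HaxX is not produced.
Required activator HaxX is absent, so *jalH* is not transcribed.
→ *jalH* is OFF in A.
Condition B:
Mn²⁺ is absent, so UlmK is active.
With repressor UlmK bound, *bexH* is not transcribed.
So BexH is not produced.
Ornithine is present, so IrpH is active.
Cu²⁺ is absent, so RudE is inactive.
Required activator RudE is absent, so *haxX* is not transcribed.
So HaxX is not produced.
Required activator BexH is absent, so *jalH* is not transcribed.
→ *jalH* is OFF in B.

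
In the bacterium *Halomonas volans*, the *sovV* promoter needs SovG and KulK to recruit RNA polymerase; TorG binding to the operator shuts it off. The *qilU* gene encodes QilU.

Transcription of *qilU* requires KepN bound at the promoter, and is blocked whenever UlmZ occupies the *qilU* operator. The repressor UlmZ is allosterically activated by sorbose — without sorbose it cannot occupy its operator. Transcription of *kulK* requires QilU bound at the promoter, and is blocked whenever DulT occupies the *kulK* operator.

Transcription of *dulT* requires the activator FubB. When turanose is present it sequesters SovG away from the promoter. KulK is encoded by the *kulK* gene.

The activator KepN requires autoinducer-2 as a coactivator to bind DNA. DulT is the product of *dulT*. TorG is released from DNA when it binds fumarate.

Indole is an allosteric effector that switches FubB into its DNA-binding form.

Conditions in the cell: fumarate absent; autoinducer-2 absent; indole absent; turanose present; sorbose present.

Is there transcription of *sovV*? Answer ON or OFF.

Fumarate is absent, so TorG is active.
Turanose is present, so SovG is inactive.
Sorbose is present, so UlmZ is active.
Autoinducer-2 is absent, so KepN is inactive.
With repressor UlmZ bound, *qilU* is not transcribed.
So QilU is not produced.
Indole is absent, so FubB is inactive.
Required activator FubB is absent, so *dulT* is not transcribed.
So DulT is not produced.
Required activator QilU is absent, so *kulK* is not transcribed.
So KulK is not produced.
With repressor TorG bound, *sovV* is not transcribed.

OFF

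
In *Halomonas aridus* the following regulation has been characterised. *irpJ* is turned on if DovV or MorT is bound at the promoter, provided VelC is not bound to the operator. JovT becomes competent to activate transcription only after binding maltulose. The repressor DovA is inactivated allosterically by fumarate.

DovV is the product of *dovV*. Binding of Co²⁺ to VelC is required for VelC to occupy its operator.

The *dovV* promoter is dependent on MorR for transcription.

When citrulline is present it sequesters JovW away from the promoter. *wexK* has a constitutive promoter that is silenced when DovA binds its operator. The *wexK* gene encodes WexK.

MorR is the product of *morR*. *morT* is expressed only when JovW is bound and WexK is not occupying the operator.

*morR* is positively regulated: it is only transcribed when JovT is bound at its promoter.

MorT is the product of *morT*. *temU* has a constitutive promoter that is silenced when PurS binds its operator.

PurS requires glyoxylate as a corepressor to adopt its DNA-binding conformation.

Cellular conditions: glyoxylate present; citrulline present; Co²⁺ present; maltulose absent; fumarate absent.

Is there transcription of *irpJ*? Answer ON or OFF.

Co²⁺ is present, so VelC is active.
Maltulose is absent, so JovT is inactive.
Required activator JovT is absent, so *morR* is not transcribed.
So MorR is not produced.
Required activator MorR is absent, so *dovV* is not transcribed.
So DovV is not produced.
Citrulline is present, so JovW is inactive.
Fumarate is absent, so DovA is active.
With repressor DovA bound, *wexK* is not transcribed.
So WexK is not produced.
Required activator JovW is absent, so *morT* is not transcribed.
So MorT is not produced.
With repressor VelC bound, *irpJ* is not transcribed.

OFF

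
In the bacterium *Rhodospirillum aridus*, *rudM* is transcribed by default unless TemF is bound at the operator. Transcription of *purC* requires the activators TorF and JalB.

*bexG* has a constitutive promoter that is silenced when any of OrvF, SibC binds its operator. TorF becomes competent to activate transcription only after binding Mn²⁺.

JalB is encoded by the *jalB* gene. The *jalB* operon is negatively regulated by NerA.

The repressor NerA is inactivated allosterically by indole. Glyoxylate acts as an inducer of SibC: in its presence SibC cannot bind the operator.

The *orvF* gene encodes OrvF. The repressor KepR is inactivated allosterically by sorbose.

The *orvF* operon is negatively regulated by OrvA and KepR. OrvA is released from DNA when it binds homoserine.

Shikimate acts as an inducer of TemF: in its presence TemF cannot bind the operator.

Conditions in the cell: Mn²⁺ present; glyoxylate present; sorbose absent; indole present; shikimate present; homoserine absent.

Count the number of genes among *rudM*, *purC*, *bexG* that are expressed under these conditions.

3

Shikimate is present, so TemF is inactive.
With no repressor bound, *rudM* is transcribed.
→ *rudM* is ON.
Mn²⁺ is present, so TorF is active.
Indole is present, so NerA is inactive.
With no repressor bound, *jalB* is transcribed.
So JalB is produced and active.
No repressor is bound and TorF and JalB are active, so *purC* is transcribed.
→ *purC* is ON.
Homoserine is absent, so OrvA is active.
Sorbose is absent, so KepR is active.
With repressor OrvA bound, *orvF* is not transcribed.
So OrvF is not produced.
Glyoxylate is present, so SibC is inactive.
With no repressor bound, *bexG* is transcribed.
→ *bexG* is ON.
3 of the 3 genes are transcribed.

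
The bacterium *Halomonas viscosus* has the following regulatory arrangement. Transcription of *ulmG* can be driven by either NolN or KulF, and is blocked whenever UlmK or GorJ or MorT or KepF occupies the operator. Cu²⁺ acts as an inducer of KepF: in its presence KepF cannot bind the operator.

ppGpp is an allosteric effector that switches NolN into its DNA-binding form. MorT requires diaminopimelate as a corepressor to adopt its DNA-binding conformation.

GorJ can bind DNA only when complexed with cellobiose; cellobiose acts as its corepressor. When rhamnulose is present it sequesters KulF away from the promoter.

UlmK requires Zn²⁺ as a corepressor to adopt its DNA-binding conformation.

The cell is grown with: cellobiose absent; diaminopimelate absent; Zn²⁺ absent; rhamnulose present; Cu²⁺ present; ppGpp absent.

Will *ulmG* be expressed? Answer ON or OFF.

OFF

Zn²⁺ is absent, so UlmK is inactive.
Cellobiose is absent, so GorJ is inactive.
ppGpp is absent, so NolN is inactive.
Rhamnulose is present, so KulF is inactive.
Diaminopimelate is absent, so MorT is inactive.
Cu²⁺ is present, so KepF is inactive.
No activator is available at the *ulmG* promoter, so *ulmG* is not transcribed.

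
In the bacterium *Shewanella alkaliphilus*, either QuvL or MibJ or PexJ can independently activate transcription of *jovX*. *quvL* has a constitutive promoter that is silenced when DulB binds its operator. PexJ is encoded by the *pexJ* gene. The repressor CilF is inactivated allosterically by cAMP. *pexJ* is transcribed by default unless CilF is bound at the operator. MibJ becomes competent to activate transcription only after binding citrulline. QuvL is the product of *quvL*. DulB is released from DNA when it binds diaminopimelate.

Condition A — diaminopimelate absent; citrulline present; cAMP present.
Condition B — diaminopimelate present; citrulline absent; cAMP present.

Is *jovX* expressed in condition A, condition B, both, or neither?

Condition A:
Diaminopimelate is absent, so DulB is active.
With repressor DulB bound, *quvL* is not transcribed.
So QuvL is not produced.
Citrulline is present, so MibJ is active.
cAMP is present, so CilF is inactive.
With no repressor bound, *pexJ* is transcribed.
So PexJ is produced and active.
Activator MibJ is present, so *jovX* is transcribed.
→ *jovX* is ON in A.
Condition B:
Diaminopimelate is present, so DulB is inactive.
With no repressor bound, *quvL* is transcribed.
So QuvL is produced and active.
Citrulline is absent, so MibJ is inactive.
cAMP is present, so CilF is inactive.
With no repressor bound, *pexJ* is transcribed.
So PexJ is produced and active.
Activator QuvL is present, so *jovX* is transcribed.
→ *jovX* is ON in B.

both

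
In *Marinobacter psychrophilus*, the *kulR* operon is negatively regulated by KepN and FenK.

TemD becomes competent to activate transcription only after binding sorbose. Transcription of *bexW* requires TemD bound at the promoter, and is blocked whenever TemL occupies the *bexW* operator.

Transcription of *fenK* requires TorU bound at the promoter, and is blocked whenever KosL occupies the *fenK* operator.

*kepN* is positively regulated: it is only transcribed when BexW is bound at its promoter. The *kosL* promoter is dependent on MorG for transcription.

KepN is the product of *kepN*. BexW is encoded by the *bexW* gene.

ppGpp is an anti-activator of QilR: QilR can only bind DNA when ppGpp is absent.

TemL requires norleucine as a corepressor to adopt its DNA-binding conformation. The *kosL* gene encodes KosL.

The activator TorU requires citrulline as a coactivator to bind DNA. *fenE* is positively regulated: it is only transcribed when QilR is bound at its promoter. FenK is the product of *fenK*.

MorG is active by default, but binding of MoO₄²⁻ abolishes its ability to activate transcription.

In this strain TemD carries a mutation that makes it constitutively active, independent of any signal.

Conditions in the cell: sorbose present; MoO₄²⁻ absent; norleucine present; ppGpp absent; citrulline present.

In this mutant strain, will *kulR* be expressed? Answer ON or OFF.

Norleucine is present, so TemL is active.
TemD is constitutively active in this strain.
With repressor TemL bound, *bexW* is not transcribed.
So BexW is not produced.
Required activator BexW is absent, so *kepN* is not transcribed.
So KepN is not produced.
Citrulline is present, so TorU is active.
MoO₄²⁻ is absent, so MorG is active.
No repressor is bound and MorG is active, so *kosL* is transcribed.
So KosL is produced and active.
With repressor KosL bound, *fenK* is not transcribed.
So FenK is not produced.
With no repressor bound, *kulR* is transcribed.

ON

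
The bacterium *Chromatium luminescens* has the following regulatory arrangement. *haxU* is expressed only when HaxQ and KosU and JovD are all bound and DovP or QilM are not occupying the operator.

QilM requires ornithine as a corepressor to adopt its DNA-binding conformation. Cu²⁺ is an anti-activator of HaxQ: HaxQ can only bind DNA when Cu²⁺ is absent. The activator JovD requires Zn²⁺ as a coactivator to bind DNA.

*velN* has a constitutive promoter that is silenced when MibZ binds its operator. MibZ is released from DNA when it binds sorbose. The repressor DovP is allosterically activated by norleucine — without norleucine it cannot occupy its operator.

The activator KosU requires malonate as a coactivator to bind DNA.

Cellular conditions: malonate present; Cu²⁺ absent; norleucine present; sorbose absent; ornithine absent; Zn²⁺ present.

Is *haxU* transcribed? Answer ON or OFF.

OFF

Norleucine is present, so DovP is active.
Cu²⁺ is absent, so HaxQ is active.
Malonate is present, so KosU is active.
Ornithine is absent, so QilM is inactive.
Zn²⁺ is present, so JovD is active.
With repressor DovP bound, *haxU* is not transcribed.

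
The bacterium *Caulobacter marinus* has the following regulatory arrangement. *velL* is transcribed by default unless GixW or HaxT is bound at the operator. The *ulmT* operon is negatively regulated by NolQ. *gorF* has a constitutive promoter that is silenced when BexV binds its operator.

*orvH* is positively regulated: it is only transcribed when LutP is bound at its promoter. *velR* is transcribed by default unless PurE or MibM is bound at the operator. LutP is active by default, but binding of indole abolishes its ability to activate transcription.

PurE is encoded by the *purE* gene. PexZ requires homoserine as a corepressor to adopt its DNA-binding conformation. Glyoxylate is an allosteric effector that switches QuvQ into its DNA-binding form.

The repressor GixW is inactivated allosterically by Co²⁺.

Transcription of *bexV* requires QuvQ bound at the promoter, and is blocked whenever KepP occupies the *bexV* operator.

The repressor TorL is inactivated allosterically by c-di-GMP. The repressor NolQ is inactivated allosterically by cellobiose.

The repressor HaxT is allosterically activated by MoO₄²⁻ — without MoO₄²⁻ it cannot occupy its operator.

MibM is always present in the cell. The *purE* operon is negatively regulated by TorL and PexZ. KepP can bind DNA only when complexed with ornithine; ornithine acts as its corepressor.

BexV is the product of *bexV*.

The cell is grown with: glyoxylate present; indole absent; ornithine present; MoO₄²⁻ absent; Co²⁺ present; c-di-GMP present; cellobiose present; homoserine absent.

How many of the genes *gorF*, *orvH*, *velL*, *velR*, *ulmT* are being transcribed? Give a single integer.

4

Ornithine is present, so KepP is active.
Glyoxylate is present, so QuvQ is active.
With repressor KepP bound, *bexV* is not transcribed.
So BexV is not produced.
With no repressor bound, *gorF* is transcribed.
→ *gorF* is ON.
Indole is absent, so LutP is active.
No repressor is bound and LutP is active, so *orvH* is transcribed.
→ *orvH* is ON.
Co²⁺ is present, so GixW is inactive.
MoO₄²⁻ is absent, so HaxT is inactive.
With no repressor bound, *velL* is transcribed.
→ *velL* is ON.
c-di-GMP is present, so TorL is inactive.
Homoserine is absent, so PexZ is inactive.
With no repressor bound, *purE* is transcribed.
So PurE is produced and active.
MibM is produced constitutively and is active.
With repressor PurE bound, *velR* is not transcribed.
→ *velR* is OFF.
Cellobiose is present, so NolQ is inactive.
With no repressor bound, *ulmT* is transcribed.
→ *ulmT* is ON.
4 of the 5 genes are transcribed.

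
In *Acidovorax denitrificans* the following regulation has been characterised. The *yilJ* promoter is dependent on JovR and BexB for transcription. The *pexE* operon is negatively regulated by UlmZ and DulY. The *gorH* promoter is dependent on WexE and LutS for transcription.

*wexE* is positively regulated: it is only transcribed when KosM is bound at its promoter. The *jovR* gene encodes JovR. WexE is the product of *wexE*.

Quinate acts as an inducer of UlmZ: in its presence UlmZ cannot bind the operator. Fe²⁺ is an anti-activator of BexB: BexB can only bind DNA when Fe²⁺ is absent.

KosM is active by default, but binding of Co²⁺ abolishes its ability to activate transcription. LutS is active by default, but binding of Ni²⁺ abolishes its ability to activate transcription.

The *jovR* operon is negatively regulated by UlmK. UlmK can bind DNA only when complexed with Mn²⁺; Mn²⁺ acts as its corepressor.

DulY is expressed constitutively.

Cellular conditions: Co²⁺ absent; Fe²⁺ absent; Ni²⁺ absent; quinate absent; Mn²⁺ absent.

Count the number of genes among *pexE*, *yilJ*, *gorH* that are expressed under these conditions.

Quinate is absent, so UlmZ is active.
DulY is produced constitutively and is active.
With repressor UlmZ bound, *pexE* is not transcribed.
→ *pexE* is OFF.
Mn²⁺ is absent, so UlmK is inactive.
With no repressor bound, *jovR* is transcribed.
So JovR is produced and active.
Fe²⁺ is absent, so BexB is active.
No repressor is bound and JovR and BexB are active, so *yilJ* is transcribed.
→ *yilJ* is ON.
Co²⁺ is absent, so KosM is active.
No repressor is bound and KosM is active, so *wexE* is transcribed.
So WexE is produced and active.
Ni²⁺ is absent, so LutS is active.
No repressor is bound and WexE and LutS are active, so *gorH* is transcribed.
→ *gorH* is ON.
2 of the 3 genes are transcribed.

2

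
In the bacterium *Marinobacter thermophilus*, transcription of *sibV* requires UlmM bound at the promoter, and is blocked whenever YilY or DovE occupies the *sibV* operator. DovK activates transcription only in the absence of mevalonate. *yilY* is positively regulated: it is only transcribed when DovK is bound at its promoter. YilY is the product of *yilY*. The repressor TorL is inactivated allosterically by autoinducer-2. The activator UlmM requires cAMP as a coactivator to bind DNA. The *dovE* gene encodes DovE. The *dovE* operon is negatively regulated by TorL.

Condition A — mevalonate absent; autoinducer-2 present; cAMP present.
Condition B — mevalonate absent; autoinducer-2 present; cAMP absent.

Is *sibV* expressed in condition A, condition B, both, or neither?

Condition A:
Mevalonate is absent, so DovK is active.
No repressor is bound and DovK is active, so *yilY* is transcribed.
So YilY is produced and active.
Autoinducer-2 is present, so TorL is inactive.
With no repressor bound, *dovE* is transcribed.
So DovE is produced and active.
cAMP is present, so UlmM is active.
With repressor YilY bound, *sibV* is not transcribed.
→ *sibV* is OFF in A.
Condition B:
Mevalonate is absent, so DovK is active.
No repressor is bound and DovK is active, so *yilY* is transcribed.
So YilY is produced and active.
Autoinducer-2 is present, so TorL is inactive.
With no repressor bound, *dovE* is transcribed.
So DovE is produced and active.
cAMP is absent, so UlmM is inactive.
With repressor YilY bound, *sibV* is not transcribed.
→ *sibV* is OFF in B.

neither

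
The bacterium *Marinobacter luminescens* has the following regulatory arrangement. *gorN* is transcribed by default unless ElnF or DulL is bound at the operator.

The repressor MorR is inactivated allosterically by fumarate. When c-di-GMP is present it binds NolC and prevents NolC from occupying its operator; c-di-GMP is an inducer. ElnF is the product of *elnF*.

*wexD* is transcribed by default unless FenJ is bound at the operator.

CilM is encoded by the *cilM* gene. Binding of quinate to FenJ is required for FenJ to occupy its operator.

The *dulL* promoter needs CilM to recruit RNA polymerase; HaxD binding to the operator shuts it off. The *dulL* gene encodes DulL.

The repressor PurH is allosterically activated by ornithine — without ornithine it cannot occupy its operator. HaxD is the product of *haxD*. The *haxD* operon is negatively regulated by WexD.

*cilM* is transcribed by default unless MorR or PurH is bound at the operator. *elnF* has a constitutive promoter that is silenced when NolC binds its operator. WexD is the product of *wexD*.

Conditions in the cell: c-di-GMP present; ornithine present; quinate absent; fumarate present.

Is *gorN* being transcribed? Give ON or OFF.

OFF

c-di-GMP is present, so NolC is inactive.
With no repressor bound, *elnF* is transcribed.
So ElnF is produced and active.
Quinate is absent, so FenJ is inactive.
With no repressor bound, *wexD* is transcribed.
So WexD is produced and active.
With repressor WexD bound, *haxD* is not transcribed.
So HaxD is not produced.
Fumarate is present, so MorR is inactive.
Ornithine is present, so PurH is active.
With repressor PurH bound, *cilM* is not transcribed.
So CilM is not produced.
Required activator CilM is absent, so *dulL* is not transcribed.
So DulL is not produced.
With repressor ElnF bound, *gorN* is not transcribed.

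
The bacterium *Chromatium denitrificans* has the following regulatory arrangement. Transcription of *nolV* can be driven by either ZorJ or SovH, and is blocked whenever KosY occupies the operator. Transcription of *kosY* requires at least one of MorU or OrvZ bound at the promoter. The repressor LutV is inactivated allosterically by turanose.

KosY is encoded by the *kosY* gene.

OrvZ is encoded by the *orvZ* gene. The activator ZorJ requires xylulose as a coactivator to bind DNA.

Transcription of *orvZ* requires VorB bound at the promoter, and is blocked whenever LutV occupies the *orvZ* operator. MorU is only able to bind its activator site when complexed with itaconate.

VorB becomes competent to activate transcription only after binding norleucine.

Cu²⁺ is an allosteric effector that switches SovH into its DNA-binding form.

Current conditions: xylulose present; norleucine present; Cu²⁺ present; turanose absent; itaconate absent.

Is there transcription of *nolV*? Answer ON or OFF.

Xylulose is present, so ZorJ is active.
Cu²⁺ is present, so SovH is active.
Itaconate is absent, so MorU is inactive.
Turanose is absent, so LutV is active.
Norleucine is present, so VorB is active.
With repressor LutV bound, *orvZ* is not transcribed.
So OrvZ is not produced.
No activator is available at the *kosY* promoter, so *kosY* is not transcribed.
So KosY is not produced.
Activator ZorJ is present, so *nolV* is transcribed.

ON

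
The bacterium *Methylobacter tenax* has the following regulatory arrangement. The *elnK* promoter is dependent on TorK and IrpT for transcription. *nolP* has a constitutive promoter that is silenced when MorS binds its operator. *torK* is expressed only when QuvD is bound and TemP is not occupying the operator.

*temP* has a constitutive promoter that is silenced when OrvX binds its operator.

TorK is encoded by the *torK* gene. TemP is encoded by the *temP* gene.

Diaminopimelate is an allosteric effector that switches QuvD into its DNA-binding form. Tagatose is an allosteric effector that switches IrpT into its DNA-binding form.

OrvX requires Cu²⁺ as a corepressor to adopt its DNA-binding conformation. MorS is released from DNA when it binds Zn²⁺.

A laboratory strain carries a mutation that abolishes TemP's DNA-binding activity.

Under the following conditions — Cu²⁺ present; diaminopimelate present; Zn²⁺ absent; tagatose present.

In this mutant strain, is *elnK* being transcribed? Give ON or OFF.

TemP is non-functional in this strain, so it has no effect.
Diaminopimelate is present, so QuvD is active.
No repressor is bound and QuvD is active, so *torK* is transcribed.
So TorK is produced and active.
Tagatose is present, so IrpT is active.
No repressor is bound and TorK and IrpT are active, so *elnK* is transcribed.

ON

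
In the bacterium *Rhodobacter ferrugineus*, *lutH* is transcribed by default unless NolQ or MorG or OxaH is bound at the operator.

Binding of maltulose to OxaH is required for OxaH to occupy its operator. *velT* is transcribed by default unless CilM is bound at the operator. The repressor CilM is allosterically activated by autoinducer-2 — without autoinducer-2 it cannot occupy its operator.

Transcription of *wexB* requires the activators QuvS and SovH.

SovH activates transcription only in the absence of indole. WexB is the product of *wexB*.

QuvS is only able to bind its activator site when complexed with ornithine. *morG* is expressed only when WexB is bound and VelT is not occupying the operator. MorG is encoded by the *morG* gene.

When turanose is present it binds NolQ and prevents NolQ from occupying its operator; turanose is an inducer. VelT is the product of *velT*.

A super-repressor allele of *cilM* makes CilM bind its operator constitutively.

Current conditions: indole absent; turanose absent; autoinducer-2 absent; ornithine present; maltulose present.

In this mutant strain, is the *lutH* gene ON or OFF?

OFF

Turanose is absent, so NolQ is active.
Ornithine is present, so QuvS is active.
Indole is absent, so SovH is active.
No repressor is bound and QuvS and SovH are active, so *wexB* is transcribed.
So WexB is produced and active.
CilM is constitutively active in this strain.
With repressor CilM bound, *velT* is not transcribed.
So VelT is not produced.
No repressor is bound and WexB is active, so *morG* is transcribed.
So MorG is produced and active.
Maltulose is present, so OxaH is active.
With repressor NolQ bound, *lutH* is not transcribed.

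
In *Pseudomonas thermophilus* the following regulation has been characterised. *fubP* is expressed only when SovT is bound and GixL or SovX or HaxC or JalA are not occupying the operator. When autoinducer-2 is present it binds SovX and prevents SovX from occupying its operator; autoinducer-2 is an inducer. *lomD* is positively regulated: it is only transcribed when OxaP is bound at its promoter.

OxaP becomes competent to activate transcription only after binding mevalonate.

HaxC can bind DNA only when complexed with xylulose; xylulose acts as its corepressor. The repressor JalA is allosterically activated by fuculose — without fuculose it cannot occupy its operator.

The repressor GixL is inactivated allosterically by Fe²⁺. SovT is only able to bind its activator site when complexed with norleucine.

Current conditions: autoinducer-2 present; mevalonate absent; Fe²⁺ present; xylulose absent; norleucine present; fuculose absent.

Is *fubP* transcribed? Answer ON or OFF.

ON

Fe²⁺ is present, so GixL is inactive.
Autoinducer-2 is present, so SovX is inactive.
Xylulose is absent, so HaxC is inactive.
Norleucine is present, so SovT is active.
Fuculose is absent, so JalA is inactive.
No repressor is bound and SovT is active, so *fubP* is transcribed.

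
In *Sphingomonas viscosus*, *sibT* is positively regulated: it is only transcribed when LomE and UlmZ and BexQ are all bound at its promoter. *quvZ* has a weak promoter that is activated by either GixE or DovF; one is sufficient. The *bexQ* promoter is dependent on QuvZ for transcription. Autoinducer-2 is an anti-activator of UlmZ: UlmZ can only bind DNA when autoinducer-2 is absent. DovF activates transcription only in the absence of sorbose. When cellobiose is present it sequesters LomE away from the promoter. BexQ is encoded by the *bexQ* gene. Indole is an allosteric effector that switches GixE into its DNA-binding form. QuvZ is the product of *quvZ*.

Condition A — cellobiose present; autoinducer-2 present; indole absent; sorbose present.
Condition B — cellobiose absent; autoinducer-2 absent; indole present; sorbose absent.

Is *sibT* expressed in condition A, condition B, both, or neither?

B only

Condition A:
Cellobiose is present, so LomE is inactive.
Autoinducer-2 is present, so UlmZ is inactive.
Indole is absent, so GixE is inactive.
Sorbose is present, so DovF is inactive.
No activator is available at the *quvZ* promoter, so *quvZ* is not transcribed.
So QuvZ is not produced.
Required activator QuvZ is absent, so *bexQ* is not transcribed.
So BexQ is not produced.
Required activator LomE is absent, so *sibT* is not transcribed.
→ *sibT* is OFF in A.
Condition B:
Cellobiose is absent, so LomE is active.
Autoinducer-2 is absent, so UlmZ is active.
Indole is present, so GixE is active.
Sorbose is absent, so DovF is active.
Activator GixE is present, so *quvZ* is transcribed.
So QuvZ is produced and active.
No repressor is bound and QuvZ is active, so *bexQ* is transcribed.
So BexQ is produced and active.
No repressor is bound and LomE and UlmZ and BexQ are active, so *sibT* is transcribed.
→ *sibT* is ON in B.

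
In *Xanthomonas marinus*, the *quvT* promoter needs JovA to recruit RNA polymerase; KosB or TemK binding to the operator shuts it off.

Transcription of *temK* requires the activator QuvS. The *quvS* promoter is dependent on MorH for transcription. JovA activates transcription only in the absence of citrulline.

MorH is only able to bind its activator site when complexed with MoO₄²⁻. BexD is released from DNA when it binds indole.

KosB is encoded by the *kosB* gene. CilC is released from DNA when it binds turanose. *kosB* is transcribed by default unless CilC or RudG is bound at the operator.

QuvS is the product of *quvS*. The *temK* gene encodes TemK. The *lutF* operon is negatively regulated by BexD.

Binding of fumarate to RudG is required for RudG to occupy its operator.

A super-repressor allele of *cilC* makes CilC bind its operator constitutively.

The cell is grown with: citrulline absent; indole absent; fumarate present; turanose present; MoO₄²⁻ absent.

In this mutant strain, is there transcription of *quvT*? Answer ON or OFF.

Citrulline is absent, so JovA is active.
CilC is constitutively active in this strain.
Fumarate is present, so RudG is active.
With repressor CilC bound, *kosB* is not transcribed.
So KosB is not produced.
MoO₄²⁻ is absent, so MorH is inactive.
Required activator MorH is absent, so *quvS* is not transcribed.
So QuvS is not produced.
Required activator QuvS is absent, so *temK* is not transcribed.
So TemK is not produced.
No repressor is bound and JovA is active, so *quvT* is transcribed.

ON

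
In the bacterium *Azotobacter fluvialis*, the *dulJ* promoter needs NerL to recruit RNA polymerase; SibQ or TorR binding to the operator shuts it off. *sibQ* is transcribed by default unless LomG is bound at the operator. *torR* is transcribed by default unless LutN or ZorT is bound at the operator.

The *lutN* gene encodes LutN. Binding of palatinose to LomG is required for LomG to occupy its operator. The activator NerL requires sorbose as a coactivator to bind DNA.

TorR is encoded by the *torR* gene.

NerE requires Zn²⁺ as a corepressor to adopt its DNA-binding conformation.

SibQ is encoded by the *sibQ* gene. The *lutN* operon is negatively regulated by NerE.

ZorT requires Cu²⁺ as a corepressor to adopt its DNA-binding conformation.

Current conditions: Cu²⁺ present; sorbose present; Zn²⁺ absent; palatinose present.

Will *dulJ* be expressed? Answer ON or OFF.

Sorbose is present, so NerL is active.
Palatinose is present, so LomG is active.
With repressor LomG bound, *sibQ* is not transcribed.
So SibQ is not produced.
Zn²⁺ is absent, so NerE is inactive.
With no repressor bound, *lutN* is transcribed.
So LutN is produced and active.
Cu²⁺ is present, so ZorT is active.
With repressor LutN bound, *torR* is not transcribed.
So TorR is not produced.
No repressor is bound and NerL is active, so *dulJ* is transcribed.

ON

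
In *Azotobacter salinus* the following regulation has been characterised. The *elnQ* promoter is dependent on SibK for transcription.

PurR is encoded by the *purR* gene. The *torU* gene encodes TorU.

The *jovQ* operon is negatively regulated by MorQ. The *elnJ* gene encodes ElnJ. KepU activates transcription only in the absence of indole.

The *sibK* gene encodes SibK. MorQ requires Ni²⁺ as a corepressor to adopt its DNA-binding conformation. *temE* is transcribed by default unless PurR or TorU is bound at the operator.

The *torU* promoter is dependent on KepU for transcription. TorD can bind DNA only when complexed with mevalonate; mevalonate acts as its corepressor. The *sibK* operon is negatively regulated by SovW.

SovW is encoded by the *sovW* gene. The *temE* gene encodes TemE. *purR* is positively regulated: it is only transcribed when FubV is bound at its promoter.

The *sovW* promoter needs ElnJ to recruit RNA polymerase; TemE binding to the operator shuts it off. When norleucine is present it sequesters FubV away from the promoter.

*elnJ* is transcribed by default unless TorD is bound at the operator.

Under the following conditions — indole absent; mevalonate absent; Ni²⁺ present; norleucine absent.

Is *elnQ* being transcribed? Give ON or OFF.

Norleucine is absent, so FubV is active.
No repressor is bound and FubV is active, so *purR* is transcribed.
So PurR is produced and active.
Indole is absent, so KepU is active.
No repressor is bound and KepU is active, so *torU* is transcribed.
So TorU is produced and active.
With repressor PurR bound, *temE* is not transcribed.
So TemE is not produced.
Mevalonate is absent, so TorD is inactive.
With no repressor bound, *elnJ* is transcribed.
So ElnJ is produced and active.
No repressor is bound and ElnJ is active, so *sovW* is transcribed.
So SovW is produced and active.
With repressor SovW bound, *sibK* is not transcribed.
So SibK is not produced.
Required activator SibK is absent, so *elnQ* is not transcribed.

OFF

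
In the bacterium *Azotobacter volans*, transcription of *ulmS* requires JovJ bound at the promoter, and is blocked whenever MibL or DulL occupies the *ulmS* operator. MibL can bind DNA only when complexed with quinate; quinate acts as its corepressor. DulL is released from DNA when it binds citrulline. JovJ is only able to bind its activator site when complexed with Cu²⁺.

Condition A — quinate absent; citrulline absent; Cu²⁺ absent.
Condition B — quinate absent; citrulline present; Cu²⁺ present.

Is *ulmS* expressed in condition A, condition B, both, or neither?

B only

Condition A:
Quinate is absent, so MibL is inactive.
Citrulline is absent, so DulL is active.
Cu²⁺ is absent, so JovJ is inactive.
With repressor DulL bound, *ulmS* is not transcribed.
→ *ulmS* is OFF in A.
Condition B:
Quinate is absent, so MibL is inactive.
Citrulline is present, so DulL is inactive.
Cu²⁺ is present, so JovJ is active.
No repressor is bound and JovJ is active, so *ulmS* is transcribed.
→ *ulmS* is ON in B.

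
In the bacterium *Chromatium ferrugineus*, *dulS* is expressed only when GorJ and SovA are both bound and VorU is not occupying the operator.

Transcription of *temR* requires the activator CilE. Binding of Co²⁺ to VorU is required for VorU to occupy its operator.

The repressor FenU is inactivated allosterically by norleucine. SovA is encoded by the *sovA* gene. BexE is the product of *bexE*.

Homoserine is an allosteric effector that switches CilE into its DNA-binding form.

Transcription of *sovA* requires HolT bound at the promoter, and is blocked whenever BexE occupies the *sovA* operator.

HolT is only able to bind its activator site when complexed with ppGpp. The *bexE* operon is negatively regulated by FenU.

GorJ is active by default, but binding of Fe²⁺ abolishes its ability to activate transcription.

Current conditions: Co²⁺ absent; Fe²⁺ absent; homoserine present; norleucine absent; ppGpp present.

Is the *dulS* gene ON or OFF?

Fe²⁺ is absent, so GorJ is active.
Co²⁺ is absent, so VorU is inactive.
ppGpp is present, so HolT is active.
Norleucine is absent, so FenU is active.
With repressor FenU bound, *bexE* is not transcribed.
So BexE is not produced.
No repressor is bound and HolT is active, so *sovA* is transcribed.
So SovA is produced and active.
No repressor is bound and GorJ and SovA are active, so *dulS* is transcribed.

ON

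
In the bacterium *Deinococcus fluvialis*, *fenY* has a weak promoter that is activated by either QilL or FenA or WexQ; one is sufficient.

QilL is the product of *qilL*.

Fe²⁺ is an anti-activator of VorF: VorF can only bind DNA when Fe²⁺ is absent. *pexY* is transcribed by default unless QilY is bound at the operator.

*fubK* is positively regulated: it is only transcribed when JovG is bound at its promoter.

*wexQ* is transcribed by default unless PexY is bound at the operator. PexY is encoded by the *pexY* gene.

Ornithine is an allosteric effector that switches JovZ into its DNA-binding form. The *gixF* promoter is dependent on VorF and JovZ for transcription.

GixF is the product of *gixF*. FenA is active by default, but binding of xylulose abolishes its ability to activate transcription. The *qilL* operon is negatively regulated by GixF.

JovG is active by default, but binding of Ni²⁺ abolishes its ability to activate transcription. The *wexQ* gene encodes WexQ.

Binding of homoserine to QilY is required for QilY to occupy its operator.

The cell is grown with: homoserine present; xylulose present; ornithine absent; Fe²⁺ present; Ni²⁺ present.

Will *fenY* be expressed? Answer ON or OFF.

ON

Fe²⁺ is present, so VorF is inactive.
Ornithine is absent, so JovZ is inactive.
Required activator VorF is absent, so *gixF* is not transcribed.
So GixF is not produced.
With no repressor bound, *qilL* is transcribed.
So QilL is produced and active.
Xylulose is present, so FenA is inactive.
Homoserine is present, so QilY is active.
With repressor QilY bound, *pexY* is not transcribed.
So PexY is not produced.
With no repressor bound, *wexQ* is transcribed.
So WexQ is produced and active.
Activator QilL is present, so *fenY* is transcribed.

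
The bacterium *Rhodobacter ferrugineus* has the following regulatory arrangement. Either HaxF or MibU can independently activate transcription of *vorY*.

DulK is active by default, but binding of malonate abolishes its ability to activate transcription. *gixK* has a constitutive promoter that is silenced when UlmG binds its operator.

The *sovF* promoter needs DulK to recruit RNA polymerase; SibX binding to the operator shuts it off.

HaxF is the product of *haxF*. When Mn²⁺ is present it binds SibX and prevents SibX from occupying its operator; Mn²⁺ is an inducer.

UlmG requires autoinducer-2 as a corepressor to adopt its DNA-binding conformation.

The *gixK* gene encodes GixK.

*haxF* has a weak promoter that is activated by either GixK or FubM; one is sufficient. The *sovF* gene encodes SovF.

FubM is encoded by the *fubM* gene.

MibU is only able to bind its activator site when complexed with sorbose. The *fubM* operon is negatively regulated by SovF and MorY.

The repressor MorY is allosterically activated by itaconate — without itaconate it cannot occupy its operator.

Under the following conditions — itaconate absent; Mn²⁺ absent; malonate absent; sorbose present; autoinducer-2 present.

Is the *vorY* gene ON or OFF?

Autoinducer-2 is present, so UlmG is active.
With repressor UlmG bound, *gixK* is not transcribed.
So GixK is not produced.
Mn²⁺ is absent, so SibX is active.
Malonate is absent, so DulK is active.
With repressor SibX bound, *sovF* is not transcribed.
So SovF is not produced.
Itaconate is absent, so MorY is inactive.
With no repressor bound, *fubM* is transcribed.
So FubM is produced and active.
Activator FubM is present, so *haxF* is transcribed.
So HaxF is produced and active.
Sorbose is present, so MibU is active.
Activator HaxF is present, so *vorY* is transcribed.

ON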